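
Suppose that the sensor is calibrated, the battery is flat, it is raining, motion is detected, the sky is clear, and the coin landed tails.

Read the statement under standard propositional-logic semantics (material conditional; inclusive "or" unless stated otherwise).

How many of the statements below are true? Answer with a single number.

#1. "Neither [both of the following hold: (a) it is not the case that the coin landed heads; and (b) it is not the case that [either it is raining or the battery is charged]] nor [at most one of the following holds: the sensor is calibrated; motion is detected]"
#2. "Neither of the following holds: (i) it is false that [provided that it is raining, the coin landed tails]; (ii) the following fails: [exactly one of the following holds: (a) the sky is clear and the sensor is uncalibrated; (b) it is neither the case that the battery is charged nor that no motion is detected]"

2

Let V = "the coin landed heads" (F), R = "it is raining" (T), Q = "the battery is charged" (F), P = "the sensor is calibrated" (T), S = "motion is detected" (T), U = "the sky is overcast" (F).

#1: Formalization: (¬V ∧ ¬(R ∨ Q)) ↓ (P ↑ S)

¬V = ¬F = T
R ∨ Q = T ∨ F = T
¬(R ∨ Q) = ¬T = F
¬V ∧ ¬(R ∨ Q) = T ∧ F = F
P ↑ S = T ↑ T = F
(¬V ∧ ¬(R ∨ Q)) ↓ (P ↑ S) = F ↓ F = T
Hence #1 is true.

#2: In symbols: ¬(R → ¬V) ↓ ¬((¬U ∧ ¬P) ⊕ (Q ↓ ¬S))

¬V = ¬F = T
R → ¬V = T → T = T
¬(R → ¬V) = ¬T = F
¬U = ¬F = T
¬P = ¬T = F
¬U ∧ ¬P = T ∧ F = F
¬S = ¬T = F
Q ↓ ¬S = F ↓ F = T
(¬U ∧ ¬P) ⊕ (Q ↓ ¬S) = F ⊕ T = T
¬((¬U ∧ ¬P) ⊕ (Q ↓ ¬S)) = ¬T = F
¬(R → ¬V) ↓ ¬((¬U ∧ ¬P) ⊕ (Q ↓ ¬S)) = F ↓ F = T
Hence #2 is true.

2 of the 2 statements are true (#1, #2).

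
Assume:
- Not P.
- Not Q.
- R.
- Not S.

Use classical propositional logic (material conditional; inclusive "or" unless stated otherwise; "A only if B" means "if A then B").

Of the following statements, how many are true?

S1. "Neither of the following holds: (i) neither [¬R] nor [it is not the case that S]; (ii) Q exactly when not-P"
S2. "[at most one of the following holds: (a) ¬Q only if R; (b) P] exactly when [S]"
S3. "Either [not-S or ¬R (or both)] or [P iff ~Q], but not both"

2

S1: This is (~R nor ~S) nor (Q <-> ~P).

~R = ~T = F
~S = ~F = T
~R nor ~S = F nor T = F
~P = ~F = T
Q <-> ~P = F <-> T = F
(~R nor ~S) nor (Q <-> ~P) = F nor F = T
Thus S1 is true.

S2: This is ((~Q -> R) nand P) <-> S.

~Q = ~F = T
~Q -> R = T -> T = T
(~Q -> R) nand P = T nand F = T
((~Q -> R) nand P) <-> S = T <-> F = F
Thus S2 is false.

S3: Formalization: (~S | ~R) xor (P <-> ~Q)

~S = ~F = T
~R = ~T = F
~S | ~R = T | F = T
~Q = ~F = T
P <-> ~Q = F <-> T = F
(~S | ~R) xor (P <-> ~Q) = T xor F = T
So S3 is true.

2 of the 3 statements are true.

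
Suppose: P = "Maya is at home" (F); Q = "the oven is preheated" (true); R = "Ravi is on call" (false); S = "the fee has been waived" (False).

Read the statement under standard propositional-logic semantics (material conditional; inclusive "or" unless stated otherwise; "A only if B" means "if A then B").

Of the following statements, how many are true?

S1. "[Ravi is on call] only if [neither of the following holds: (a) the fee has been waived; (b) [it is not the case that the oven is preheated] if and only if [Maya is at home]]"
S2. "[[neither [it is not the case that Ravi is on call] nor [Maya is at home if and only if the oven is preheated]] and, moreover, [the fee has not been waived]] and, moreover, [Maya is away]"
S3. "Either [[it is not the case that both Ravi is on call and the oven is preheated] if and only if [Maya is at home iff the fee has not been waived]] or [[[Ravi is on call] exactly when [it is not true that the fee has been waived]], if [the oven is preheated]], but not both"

S1: This is R -> (S nor (~Q <-> P)).

~Q = ~T = F
~Q <-> P = F <-> F = T
S nor (~Q <-> P) = F nor T = F
R -> (S nor (~Q <-> P)) = F -> F = T
Hence S1 is true.

S2: This is ((~R nor (P <-> Q)) & ~S) & ~P.

~R = ~F = T
P <-> Q = F <-> T = F
~R nor (P <-> Q) = T nor F = F
~S = ~F = T
(~R nor (P <-> Q)) & ~S = F & T = F
~P = ~F = T
((~R nor (P <-> Q)) & ~S) & ~P = F & T = F
Thus S2 is false.

S3: In symbols: ((R nand Q) <-> (P <-> ~S)) xor (Q -> (R <-> ~S))

R nand Q = F nand T = T
~S = ~F = T
P <-> ~S = F <-> T = F
(R nand Q) <-> (P <-> ~S) = T <-> F = F
~S = ~F = T
R <-> ~S = F <-> T = F
Q -> (R <-> ~S) = T -> F = F
((R nand Q) <-> (P <-> ~S)) xor (Q -> (R <-> ~S)) = F xor F = F
Thus S3 is false.

Count: 1.

1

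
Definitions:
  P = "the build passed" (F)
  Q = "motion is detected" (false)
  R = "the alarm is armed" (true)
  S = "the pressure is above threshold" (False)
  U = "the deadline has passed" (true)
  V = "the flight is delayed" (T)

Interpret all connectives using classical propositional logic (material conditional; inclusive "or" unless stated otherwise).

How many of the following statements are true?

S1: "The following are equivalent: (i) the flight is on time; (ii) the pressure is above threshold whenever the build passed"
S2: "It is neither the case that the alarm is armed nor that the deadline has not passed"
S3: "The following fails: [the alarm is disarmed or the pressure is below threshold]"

0

S1: This is ~V <-> (P -> S).

~V = ~T = F
P -> S = F -> F = T
~V <-> (P -> S) = F <-> T = F
Hence S1 is false.

S2: Parsed as R nor ~U

~U = ~T = F
R nor ~U = T nor F = F
So S2 is false.

S3: Parsed as ~(~R | ~S)

~R = ~T = F
~S = ~F = T
~R | ~S = F | T = T
~(~R | ~S) = ~T = F
Thus S3 is false.

True statements: 0 (none).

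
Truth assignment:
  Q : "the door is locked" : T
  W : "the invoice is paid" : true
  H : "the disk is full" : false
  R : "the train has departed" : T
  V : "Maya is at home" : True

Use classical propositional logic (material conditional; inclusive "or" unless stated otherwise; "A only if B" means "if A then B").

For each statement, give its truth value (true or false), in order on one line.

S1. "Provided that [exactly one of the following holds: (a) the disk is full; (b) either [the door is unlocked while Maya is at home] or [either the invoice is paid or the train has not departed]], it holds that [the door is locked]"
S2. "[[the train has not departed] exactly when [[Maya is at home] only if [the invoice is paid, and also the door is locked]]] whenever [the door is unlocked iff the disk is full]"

S1: In symbols: (H xor ((~Q & V) | (W | ~R))) -> Q

~Q = ~T = F
~Q & V = F & T = F
~R = ~T = F
W | ~R = T | F = T
(~Q & V) | (W | ~R) = F | T = T
H xor ((~Q & V) | (W | ~R)) = F xor T = T
(H xor ((~Q & V) | (W | ~R))) -> Q = T -> T = T
So S1 is true.

S2: This is (~Q <-> H) -> (~R <-> (V -> (W & Q))).

~Q = ~T = F
~Q <-> H = F <-> F = T
~R = ~T = F
W & Q = T & T = T
V -> (W & Q) = T -> T = T
~R <-> (V -> (W & Q)) = F <-> T = F
(~Q <-> H) -> (~R <-> (V -> (W & Q))) = T -> F = F
So S2 is false.

S1 True, S2 False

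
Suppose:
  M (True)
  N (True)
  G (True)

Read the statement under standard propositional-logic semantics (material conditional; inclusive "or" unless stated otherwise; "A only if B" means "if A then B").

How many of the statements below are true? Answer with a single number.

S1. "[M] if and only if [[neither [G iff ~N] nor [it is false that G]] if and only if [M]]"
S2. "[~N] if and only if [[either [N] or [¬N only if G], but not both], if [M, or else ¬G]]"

2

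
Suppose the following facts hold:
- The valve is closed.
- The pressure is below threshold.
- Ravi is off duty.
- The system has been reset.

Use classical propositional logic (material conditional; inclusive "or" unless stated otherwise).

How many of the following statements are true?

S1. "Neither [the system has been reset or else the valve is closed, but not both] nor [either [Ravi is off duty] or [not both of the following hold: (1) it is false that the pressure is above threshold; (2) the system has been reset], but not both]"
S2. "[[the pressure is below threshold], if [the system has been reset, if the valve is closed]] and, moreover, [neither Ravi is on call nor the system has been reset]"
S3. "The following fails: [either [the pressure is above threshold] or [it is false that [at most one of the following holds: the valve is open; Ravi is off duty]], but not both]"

1

Let W = "the system has been reset" (T), Q = "the valve is open" (F), K = "Ravi is on call" (F), L = "the pressure is above threshold" (F).

S1: This is (W ⊕ ¬Q) ↓ (¬K ⊕ (¬L ↑ W)).

¬Q = ¬F = T
W ⊕ ¬Q = T ⊕ T = F
¬K = ¬F = T
¬L = ¬F = T
¬L ↑ W = T ↑ T = F
¬K ⊕ (¬L ↑ W) = T ⊕ F = T
(W ⊕ ¬Q) ↓ (¬K ⊕ (¬L ↑ W)) = F ↓ T = F
So S1 is false.

S2: Formalization: ((¬Q → W) → ¬L) ∧ (K ↓ W)

¬Q = ¬F = T
¬Q → W = T → T = T
¬L = ¬F = T
(¬Q → W) → ¬L = T → T = T
K ↓ W = F ↓ T = F
((¬Q → W) → ¬L) ∧ (K ↓ W) = T ∧ F = F
Thus S2 is false.

S3: Parsed as ¬(L ⊕ ¬(Q ↑ ¬K))

¬K = ¬F = T
Q ↑ ¬K = F ↑ T = T
¬(Q ↑ ¬K) = ¬T = F
L ⊕ ¬(Q ↑ ¬K) = F ⊕ F = F
¬(L ⊕ ¬(Q ↑ ¬K)) = ¬F = T
So S3 is true.

Count: 1.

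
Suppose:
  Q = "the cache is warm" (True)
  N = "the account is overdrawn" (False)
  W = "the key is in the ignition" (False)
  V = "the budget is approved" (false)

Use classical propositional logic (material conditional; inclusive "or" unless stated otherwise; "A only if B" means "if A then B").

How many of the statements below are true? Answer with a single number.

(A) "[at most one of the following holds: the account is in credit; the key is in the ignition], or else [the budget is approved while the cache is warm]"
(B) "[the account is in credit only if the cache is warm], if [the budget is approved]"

2

(A): Formalization: (~N nand W) | (V & Q)

~N = ~F = T
~N nand W = T nand F = T
V & Q = F & T = F
(~N nand W) | (V & Q) = T | F = T
So (A) is true.

(B): In symbols: V -> (~N -> Q)

~N = ~F = T
~N -> Q = T -> T = T
V -> (~N -> Q) = F -> T = T
So (B) is true.

Count: 2.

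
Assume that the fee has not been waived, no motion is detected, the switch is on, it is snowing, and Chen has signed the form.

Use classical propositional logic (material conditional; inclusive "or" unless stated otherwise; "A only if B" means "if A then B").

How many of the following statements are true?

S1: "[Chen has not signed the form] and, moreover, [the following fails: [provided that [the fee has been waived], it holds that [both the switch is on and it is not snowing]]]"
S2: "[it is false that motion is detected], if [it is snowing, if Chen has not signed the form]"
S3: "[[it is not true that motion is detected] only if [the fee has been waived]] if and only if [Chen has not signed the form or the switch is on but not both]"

1

Let U = "Chen has signed the form" (T), P = "the fee has been waived" (F), R = "the switch is on" (T), S = "it is snowing" (T), Q = "motion is detected" (F).

S1: Parsed as ~U & ~(P -> (R & ~S))

~U = ~T = F
~S = ~T = F
R & ~S = T & F = F
P -> (R & ~S) = F -> F = T
~(P -> (R & ~S)) = ~T = F
~U & ~(P -> (R & ~S)) = F & F = F
Thus S1 is false.

S2: Parsed as (~U -> S) -> ~Q

~U = ~T = F
~U -> S = F -> T = T
~Q = ~F = T
(~U -> S) -> ~Q = T -> T = T
Hence S2 is true.

S3: This is (~Q -> P) <-> (~U xor R).

~Q = ~F = T
~Q -> P = T -> F = F
~U = ~T = F
~U xor R = F xor T = T
(~Q -> P) <-> (~U xor R) = F <-> T = F
Thus S3 is false.

True statements: 1.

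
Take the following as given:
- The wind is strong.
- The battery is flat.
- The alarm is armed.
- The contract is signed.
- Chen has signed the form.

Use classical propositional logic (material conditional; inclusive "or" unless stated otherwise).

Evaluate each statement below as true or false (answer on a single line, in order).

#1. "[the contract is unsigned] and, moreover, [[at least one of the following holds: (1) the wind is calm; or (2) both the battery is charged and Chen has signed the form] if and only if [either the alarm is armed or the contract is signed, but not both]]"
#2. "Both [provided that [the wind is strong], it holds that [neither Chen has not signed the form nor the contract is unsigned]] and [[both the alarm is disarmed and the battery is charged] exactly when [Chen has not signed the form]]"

#1 false / #2 true

Let S = "the contract is signed" (T), P = "the wind is strong" (T), Q = "the battery is charged" (F), U = "Chen has signed the form" (T), R = "the alarm is armed" (T).

#1: This is ¬S ∧ ((¬P ∨ (Q ∧ U)) ↔ (R ⊕ S)).

¬S = ¬T = F
¬P = ¬T = F
Q ∧ U = F ∧ T = F
¬P ∨ (Q ∧ U) = F ∨ F = F
R ⊕ S = T ⊕ T = F
(¬P ∨ (Q ∧ U)) ↔ (R ⊕ S) = F ↔ F = T
¬S ∧ ((¬P ∨ (Q ∧ U)) ↔ (R ⊕ S)) = F ∧ T = F
Thus #1 is false.

#2: In symbols: (P → (¬U ↓ ¬S)) ∧ ((¬R ∧ Q) ↔ ¬U)

¬U = ¬T = F
¬S = ¬T = F
¬U ↓ ¬S = F ↓ F = T
P → (¬U ↓ ¬S) = T → T = T
¬R = ¬T = F
¬R ∧ Q = F ∧ F = F
¬U = ¬T = F
(¬R ∧ Q) ↔ ¬U = F ↔ F = T
(P → (¬U ↓ ¬S)) ∧ ((¬R ∧ Q) ↔ ¬U) = T ∧ T = T
Hence #2 is true.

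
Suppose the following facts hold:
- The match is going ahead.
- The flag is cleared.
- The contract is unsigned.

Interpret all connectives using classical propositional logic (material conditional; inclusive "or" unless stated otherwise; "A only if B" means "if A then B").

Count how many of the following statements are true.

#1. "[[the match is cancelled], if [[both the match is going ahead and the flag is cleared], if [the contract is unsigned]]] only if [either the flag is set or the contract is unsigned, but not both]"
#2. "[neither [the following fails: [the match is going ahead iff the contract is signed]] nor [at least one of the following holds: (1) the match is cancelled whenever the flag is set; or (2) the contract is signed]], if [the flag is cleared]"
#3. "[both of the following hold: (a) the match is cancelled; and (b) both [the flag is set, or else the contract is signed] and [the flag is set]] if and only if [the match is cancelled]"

Let N = "the contract is signed" (False), D = "the match is cancelled" (False), M = "the flag is set" (False).

#1: Parsed as ((not N -> (not D and not M)) -> D) -> (M xor not N)

not N = not False = True
not D = not False = True
not M = not False = True
not D and not M = True and True = True
not N -> (not D and not M) = True -> True = True
(not N -> (not D and not M)) -> D = True -> False = False
not N = not False = True
M xor not N = False xor True = True
((not N -> (not D and not M)) -> D) -> (M xor not N) = False -> True = True
Hence #1 is true.

#2: Formalization: not M -> (not (not D iff N) nor ((M -> D) or N))

not M = not False = True
not D = not False = True
not D iff N = True iff False = False
not (not D iff N) = not False = True
M -> D = False -> False = True
(M -> D) or N = True or False = True
not (not D iff N) nor ((M -> D) or N) = True nor True = False
not M -> (not (not D iff N) nor ((M -> D) or N)) = True -> False = False
So #2 is false.

#3: This is (D and ((M or N) and M)) iff D.

M or N = False or False = False
(M or N) and M = False and False = False
D and ((M or N) and M) = False and False = False
(D and ((M or N) and M)) iff D = False iff False = True
Thus #3 is true.

True statements: 2.

2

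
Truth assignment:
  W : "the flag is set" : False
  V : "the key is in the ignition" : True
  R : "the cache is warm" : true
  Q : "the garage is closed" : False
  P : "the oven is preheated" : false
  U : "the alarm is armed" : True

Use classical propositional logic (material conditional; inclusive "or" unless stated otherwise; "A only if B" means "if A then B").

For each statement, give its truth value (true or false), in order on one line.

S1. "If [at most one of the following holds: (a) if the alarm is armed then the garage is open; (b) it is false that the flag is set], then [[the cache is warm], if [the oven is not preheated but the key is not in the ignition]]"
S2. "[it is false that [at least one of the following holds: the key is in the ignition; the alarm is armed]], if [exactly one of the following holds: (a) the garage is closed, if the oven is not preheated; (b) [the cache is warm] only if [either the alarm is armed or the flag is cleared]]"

S1: This is ((U → ¬Q) ↑ ¬W) → ((¬P ∧ ¬V) → R).

¬Q = ¬F = T
U → ¬Q = T → T = T
¬W = ¬F = T
(U → ¬Q) ↑ ¬W = T ↑ T = F
¬P = ¬F = T
¬V = ¬T = F
¬P ∧ ¬V = T ∧ F = F
(¬P ∧ ¬V) → R = F → T = T
((U → ¬Q) ↑ ¬W) → ((¬P ∧ ¬V) → R) = F → T = T
Hence S1 is true.

S2: Formalization: ((¬P → Q) ⊕ (R → (U ∨ ¬W))) → ¬(V ∨ U)

¬P = ¬F = T
¬P → Q = T → F = F
¬W = ¬F = T
U ∨ ¬W = T ∨ T = T
R → (U ∨ ¬W) = T → T = T
(¬P → Q) ⊕ (R → (U ∨ ¬W)) = F ⊕ T = T
V ∨ U = T ∨ T = T
¬(V ∨ U) = ¬T = F
((¬P → Q) ⊕ (R → (U ∨ ¬W))) → ¬(V ∨ U) = T → F = F
So S2 is false.

S1 true, S2 false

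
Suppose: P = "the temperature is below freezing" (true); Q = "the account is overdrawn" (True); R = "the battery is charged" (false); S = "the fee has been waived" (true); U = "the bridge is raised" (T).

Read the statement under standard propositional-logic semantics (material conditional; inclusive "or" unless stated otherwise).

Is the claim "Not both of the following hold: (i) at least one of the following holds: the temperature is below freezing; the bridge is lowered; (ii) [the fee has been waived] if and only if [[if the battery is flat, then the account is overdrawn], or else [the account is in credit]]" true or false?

Values: P=T, U=T, S=T, R=F, Q=T.
Formalization: (P ∨ ¬U) ↑ (S ↔ ((¬R → Q) ∨ ¬Q))

¬U = ¬T = F
P ∨ ¬U = T ∨ F = T
¬R = ¬F = T
¬R → Q = T → T = T
¬Q = ¬T = F
(¬R → Q) ∨ ¬Q = T ∨ F = T
S ↔ ((¬R → Q) ∨ ¬Q) = T ↔ T = T
(P ∨ ¬U) ↑ (S ↔ ((¬R → Q) ∨ ¬Q)) = T ↑ T = F

False.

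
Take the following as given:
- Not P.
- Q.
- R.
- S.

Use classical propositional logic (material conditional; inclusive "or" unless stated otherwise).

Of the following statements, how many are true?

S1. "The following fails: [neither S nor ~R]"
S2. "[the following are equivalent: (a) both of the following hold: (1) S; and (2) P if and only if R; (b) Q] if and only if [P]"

2

S1: In symbols: ~(S nor ~R)

~R = ~T = F
S nor ~R = T nor F = F
~(S nor ~R) = ~F = T
Thus S1 is true.

S2: In symbols: ((S & (P <-> R)) <-> Q) <-> P

P <-> R = F <-> T = F
S & (P <-> R) = T & F = F
(S & (P <-> R)) <-> Q = F <-> T = F
((S & (P <-> R)) <-> Q) <-> P = F <-> F = T
Thus S2 is true.

True statements: 2 (S1, S2).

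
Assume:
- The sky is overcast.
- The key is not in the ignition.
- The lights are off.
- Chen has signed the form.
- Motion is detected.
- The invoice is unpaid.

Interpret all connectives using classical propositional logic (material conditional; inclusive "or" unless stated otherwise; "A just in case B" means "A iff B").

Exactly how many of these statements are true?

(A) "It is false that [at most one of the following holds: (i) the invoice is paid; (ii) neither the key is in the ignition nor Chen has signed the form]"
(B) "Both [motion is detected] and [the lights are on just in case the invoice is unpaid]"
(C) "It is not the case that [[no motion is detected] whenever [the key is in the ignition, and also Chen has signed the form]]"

0

Let V = "the invoice is paid" (F), Q = "the key is in the ignition" (F), S = "Chen has signed the form" (T), U = "motion is detected" (T), R = "the lights are on" (F).

(A): In symbols: ¬(V ↑ (Q ↓ S))

Q ↓ S = F ↓ T = F
V ↑ (Q ↓ S) = F ↑ F = T
¬(V ↑ (Q ↓ S)) = ¬T = F
Thus (A) is false.

(B): In symbols: U ∧ (R ↔ ¬V)

¬V = ¬F = T
R ↔ ¬V = F ↔ T = F
U ∧ (R ↔ ¬V) = T ∧ F = F
So (B) is false.

(C): In symbols: ¬((Q ∧ S) → ¬U)

Q ∧ S = F ∧ T = F
¬U = ¬T = F
(Q ∧ S) → ¬U = F → F = T
¬((Q ∧ S) → ¬U) = ¬T = F
So (C) is false.

0 of the 3 statements are true (none).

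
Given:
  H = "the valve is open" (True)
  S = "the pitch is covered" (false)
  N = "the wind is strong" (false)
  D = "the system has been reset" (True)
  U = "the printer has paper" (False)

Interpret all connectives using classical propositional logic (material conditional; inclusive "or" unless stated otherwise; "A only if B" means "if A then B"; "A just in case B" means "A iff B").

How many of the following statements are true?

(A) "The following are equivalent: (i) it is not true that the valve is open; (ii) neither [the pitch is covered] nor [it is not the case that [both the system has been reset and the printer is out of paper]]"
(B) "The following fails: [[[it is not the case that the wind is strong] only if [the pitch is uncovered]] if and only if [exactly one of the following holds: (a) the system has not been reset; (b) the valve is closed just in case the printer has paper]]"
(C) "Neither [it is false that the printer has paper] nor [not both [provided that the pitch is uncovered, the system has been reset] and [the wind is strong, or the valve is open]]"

0

(A): This is ~H <-> (S nor ~(D & ~U)).

~H = ~T = F
~U = ~F = T
D & ~U = T & T = T
~(D & ~U) = ~T = F
S nor ~(D & ~U) = F nor F = T
~H <-> (S nor ~(D & ~U)) = F <-> T = F
Thus (A) is false.

(B): Parsed as ~((~N -> ~S) <-> (~D xor (~H <-> U)))

~N = ~F = T
~S = ~F = T
~N -> ~S = T -> T = T
~D = ~T = F
~H = ~T = F
~H <-> U = F <-> F = T
~D xor (~H <-> U) = F xor T = T
(~N -> ~S) <-> (~D xor (~H <-> U)) = T <-> T = T
~((~N -> ~S) <-> (~D xor (~H <-> U))) = ~T = F
So (B) is false.

(C): Formalization: ~U nor ((~S -> D) nand (N | H))

~U = ~F = T
~S = ~F = T
~S -> D = T -> T = T
N | H = F | T = T
(~S -> D) nand (N | H) = T nand T = F
~U nor ((~S -> D) nand (N | H)) = T nor F = F
So (C) is false.

0 of the 3 statements are true (none).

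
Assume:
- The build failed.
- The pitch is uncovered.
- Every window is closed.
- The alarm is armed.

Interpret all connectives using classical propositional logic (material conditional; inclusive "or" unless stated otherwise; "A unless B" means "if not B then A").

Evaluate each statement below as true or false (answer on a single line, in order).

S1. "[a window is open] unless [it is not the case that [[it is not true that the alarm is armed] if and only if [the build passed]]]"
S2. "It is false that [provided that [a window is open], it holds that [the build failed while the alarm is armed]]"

Let W = "a window is open" (F), V = "the alarm is armed" (T), N = "the build passed" (F).

S1: Parsed as W ∨ ¬(¬V ↔ N)

¬V = ¬T = F
¬V ↔ N = F ↔ F = T
¬(¬V ↔ N) = ¬T = F
W ∨ ¬(¬V ↔ N) = F ∨ F = F
Hence S1 is false.

S2: This is ¬(W → (¬N ∧ V)).

¬N = ¬F = T
¬N ∧ V = T ∧ T = T
W → (¬N ∧ V) = F → T = T
¬(W → (¬N ∧ V)) = ¬T = F
So S2 is false.

S1 false / S2 false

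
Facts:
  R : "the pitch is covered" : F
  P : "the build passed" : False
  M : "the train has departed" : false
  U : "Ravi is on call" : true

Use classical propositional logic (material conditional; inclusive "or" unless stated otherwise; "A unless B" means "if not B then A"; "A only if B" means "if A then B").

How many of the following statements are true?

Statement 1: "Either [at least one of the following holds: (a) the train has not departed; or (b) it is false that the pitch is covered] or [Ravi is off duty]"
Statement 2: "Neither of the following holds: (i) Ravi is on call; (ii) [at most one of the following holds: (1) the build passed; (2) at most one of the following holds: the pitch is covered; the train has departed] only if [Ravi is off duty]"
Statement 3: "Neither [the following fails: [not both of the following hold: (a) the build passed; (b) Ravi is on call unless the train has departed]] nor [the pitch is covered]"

Statement 1: This is (not M or not R) or not U.

not M = not False = True
not R = not False = True
not M or not R = True or True = True
not U = not True = False
(not M or not R) or not U = True or False = True
So Statement 1 is true.

Statement 2: In symbols: U nor ((P nand (R nand M)) -> not U)

R nand M = False nand False = True
P nand (R nand M) = False nand True = True
not U = not True = False
(P nand (R nand M)) -> not U = True -> False = False
U nor ((P nand (R nand M)) -> not U) = True nor False = False
Hence Statement 2 is false.

Statement 3: Formalization: not (P nand (U or M)) nor R

U or M = True or False = True
P nand (U or M) = False nand True = True
not (P nand (U or M)) = not True = False
not (P nand (U or M)) nor R = False nor False = True
Hence Statement 3 is true.

2 of the 3 statements are true (Statement 1, Statement 3).

2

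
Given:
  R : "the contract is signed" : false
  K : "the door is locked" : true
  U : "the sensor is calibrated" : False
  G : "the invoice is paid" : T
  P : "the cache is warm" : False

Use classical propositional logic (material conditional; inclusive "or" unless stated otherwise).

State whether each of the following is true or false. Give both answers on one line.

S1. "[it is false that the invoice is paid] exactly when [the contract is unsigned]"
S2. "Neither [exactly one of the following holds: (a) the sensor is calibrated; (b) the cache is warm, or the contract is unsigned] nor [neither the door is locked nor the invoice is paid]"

S1: Formalization: ¬G ↔ ¬R

¬G = ¬T = F
¬R = ¬F = T
¬G ↔ ¬R = F ↔ T = F
Hence S1 is false.

S2: Formalization: (U ⊕ (P ∨ ¬R)) ↓ (K ↓ G)

¬R = ¬F = T
P ∨ ¬R = F ∨ T = T
U ⊕ (P ∨ ¬R) = F ⊕ T = T
K ↓ G = T ↓ T = F
(U ⊕ (P ∨ ¬R)) ↓ (K ↓ G) = T ↓ F = F
Thus S2 is false.

S1 false / S2 false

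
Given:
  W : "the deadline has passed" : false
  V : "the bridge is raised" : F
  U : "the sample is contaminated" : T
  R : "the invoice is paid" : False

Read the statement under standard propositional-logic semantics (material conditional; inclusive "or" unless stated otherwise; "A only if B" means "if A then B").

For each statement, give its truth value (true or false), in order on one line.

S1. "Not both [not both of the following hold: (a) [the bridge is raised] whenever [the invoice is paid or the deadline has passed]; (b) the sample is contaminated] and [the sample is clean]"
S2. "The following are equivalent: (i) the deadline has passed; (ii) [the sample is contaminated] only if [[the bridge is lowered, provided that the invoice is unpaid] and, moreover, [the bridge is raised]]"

S1 true, S2 true

S1: Formalization: (((R | W) -> V) nand U) nand ~U

R | W = F | F = F
(R | W) -> V = F -> F = T
((R | W) -> V) nand U = T nand T = F
~U = ~T = F
(((R | W) -> V) nand U) nand ~U = F nand F = T
Thus S1 is true.

S2: This is W <-> (U -> ((~R -> ~V) & V)).

~R = ~F = T
~V = ~F = T
~R -> ~V = T -> T = T
(~R -> ~V) & V = T & F = F
U -> ((~R -> ~V) & V) = T -> F = F
W <-> (U -> ((~R -> ~V) & V)) = F <-> F = T
So S2 is true.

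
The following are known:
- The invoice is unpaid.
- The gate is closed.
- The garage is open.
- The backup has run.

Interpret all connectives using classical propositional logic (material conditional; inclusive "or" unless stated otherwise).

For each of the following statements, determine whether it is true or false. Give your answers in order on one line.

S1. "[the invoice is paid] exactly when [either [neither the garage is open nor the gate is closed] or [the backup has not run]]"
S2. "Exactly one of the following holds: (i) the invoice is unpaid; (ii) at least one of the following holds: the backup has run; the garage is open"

Let D = "the invoice is paid" (False), U = "the garage is closed" (False), L = "the gate is open" (False), V = "the backup has run" (True).

S1: This is D iff ((not U nor not L) or not V).

not U = not False = True
not L = not False = True
not U nor not L = True nor True = False
not V = not True = False
(not U nor not L) or not V = False or False = False
D iff ((not U nor not L) or not V) = False iff False = True
Thus S1 is true.

S2: Formalization: not D xor (V or not U)

not D = not False = True
not U = not False = True
V or not U = True or True = True
not D xor (V or not U) = True xor True = False
Hence S2 is false.

S1 True; S2 False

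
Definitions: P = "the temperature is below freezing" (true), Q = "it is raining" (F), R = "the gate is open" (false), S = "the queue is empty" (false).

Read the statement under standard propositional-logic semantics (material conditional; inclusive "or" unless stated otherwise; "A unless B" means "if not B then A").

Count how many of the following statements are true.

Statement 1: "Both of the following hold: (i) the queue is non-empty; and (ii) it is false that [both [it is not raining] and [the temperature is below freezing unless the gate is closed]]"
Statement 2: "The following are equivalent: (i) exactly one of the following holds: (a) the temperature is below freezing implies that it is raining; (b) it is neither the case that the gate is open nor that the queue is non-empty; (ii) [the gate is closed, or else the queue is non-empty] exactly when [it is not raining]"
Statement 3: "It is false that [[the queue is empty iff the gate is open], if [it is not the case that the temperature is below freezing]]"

Statement 1: In symbols: not S and not (not Q and (P or not R))

not S = not False = True
not Q = not False = True
not R = not False = True
P or not R = True or True = True
not Q and (P or not R) = True and True = True
not (not Q and (P or not R)) = not True = False
not S and not (not Q and (P or not R)) = True and False = False
Hence Statement 1 is false.

Statement 2: Formalization: ((P -> Q) xor (R nor not S)) iff ((not R or not S) iff not Q)

P -> Q = True -> False = False
not S = not False = True
R nor not S = False nor True = False
(P -> Q) xor (R nor not S) = False xor False = False
not R = not False = True
not S = not False = True
not R or not S = True or True = True
not Q = not False = True
(not R or not S) iff not Q = True iff True = True
((P -> Q) xor (R nor not S)) iff ((not R or not S) iff not Q) = False iff True = False
Hence Statement 2 is false.

Statement 3: Formalization: not (not P -> (S iff R))

not P = not True = False
S iff R = False iff False = True
not P -> (S iff R) = False -> True = True
not (not P -> (S iff R)) = not True = False
Hence Statement 3 is false.

0 of the 3 statements are true (none).

0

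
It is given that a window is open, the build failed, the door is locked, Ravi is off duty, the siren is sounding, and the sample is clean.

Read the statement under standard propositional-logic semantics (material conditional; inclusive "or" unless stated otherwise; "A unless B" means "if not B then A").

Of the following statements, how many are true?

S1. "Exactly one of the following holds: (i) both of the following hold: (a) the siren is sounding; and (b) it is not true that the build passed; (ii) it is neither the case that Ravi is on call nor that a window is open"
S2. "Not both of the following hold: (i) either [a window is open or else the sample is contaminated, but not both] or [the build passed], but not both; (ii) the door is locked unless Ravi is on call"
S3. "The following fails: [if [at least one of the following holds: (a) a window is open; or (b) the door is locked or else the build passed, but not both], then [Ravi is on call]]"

2

Let P = "the siren is sounding" (True), U = "the build passed" (False), L = "Ravi is on call" (False), V = "a window is open" (True), W = "the sample is contaminated" (False), K = "the door is locked" (True).

S1: Formalization: (P and not U) xor (L nor V)

not U = not False = True
P and not U = True and True = True
L nor V = False nor True = False
(P and not U) xor (L nor V) = True xor False = True
So S1 is true.

S2: Formalization: ((V xor W) xor U) nand (K or L)

V xor W = True xor False = True
(V xor W) xor U = True xor False = True
K or L = True or False = True
((V xor W) xor U) nand (K or L) = True nand True = False
Hence S2 is false.

S3: In symbols: not ((V or (K xor U)) -> L)

K xor U = True xor False = True
V or (K xor U) = True or True = True
(V or (K xor U)) -> L = True -> False = False
not ((V or (K xor U)) -> L) = not False = True
Thus S3 is true.

2 of the 3 statements are true (S1, S3).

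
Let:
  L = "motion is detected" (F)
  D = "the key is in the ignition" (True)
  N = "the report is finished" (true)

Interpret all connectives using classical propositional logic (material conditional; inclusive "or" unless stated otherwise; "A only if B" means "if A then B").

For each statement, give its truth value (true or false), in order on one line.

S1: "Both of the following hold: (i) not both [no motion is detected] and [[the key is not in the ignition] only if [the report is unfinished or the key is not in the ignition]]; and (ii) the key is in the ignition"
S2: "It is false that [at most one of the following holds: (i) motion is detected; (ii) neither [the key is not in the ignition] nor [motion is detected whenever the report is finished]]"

S1 F; S2 F

S1: This is (not L nand (not D -> (not N or not D))) and D.

not L = not False = True
not D = not True = False
not N = not True = False
not D = not True = False
not N or not D = False or False = False
not D -> (not N or not D) = False -> False = True
not L nand (not D -> (not N or not D)) = True nand True = False
(not L nand (not D -> (not N or not D))) and D = False and True = False
Thus S1 is false.

S2: Formalization: not (L nand (not D nor (N -> L)))

not D = not True = False
N -> L = True -> False = False
not D nor (N -> L) = False nor False = True
L nand (not D nor (N -> L)) = False nand True = True
not (L nand (not D nor (N -> L))) = not True = False
Hence S2 is false.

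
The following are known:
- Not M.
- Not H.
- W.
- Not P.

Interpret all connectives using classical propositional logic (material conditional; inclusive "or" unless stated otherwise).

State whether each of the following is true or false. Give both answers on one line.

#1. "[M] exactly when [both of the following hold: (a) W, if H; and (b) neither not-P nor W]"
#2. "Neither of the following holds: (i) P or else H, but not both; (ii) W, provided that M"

#1 true / #2 false

#1: In symbols: M <-> ((H -> W) & (~P nor W))

H -> W = F -> T = T
~P = ~F = T
~P nor W = T nor T = F
(H -> W) & (~P nor W) = T & F = F
M <-> ((H -> W) & (~P nor W)) = F <-> F = T
Hence #1 is true.

#2: Parsed as (P xor H) nor (M -> W)

P xor H = F xor F = F
M -> W = F -> T = T
(P xor H) nor (M -> W) = F nor T = F
Hence #2 is false.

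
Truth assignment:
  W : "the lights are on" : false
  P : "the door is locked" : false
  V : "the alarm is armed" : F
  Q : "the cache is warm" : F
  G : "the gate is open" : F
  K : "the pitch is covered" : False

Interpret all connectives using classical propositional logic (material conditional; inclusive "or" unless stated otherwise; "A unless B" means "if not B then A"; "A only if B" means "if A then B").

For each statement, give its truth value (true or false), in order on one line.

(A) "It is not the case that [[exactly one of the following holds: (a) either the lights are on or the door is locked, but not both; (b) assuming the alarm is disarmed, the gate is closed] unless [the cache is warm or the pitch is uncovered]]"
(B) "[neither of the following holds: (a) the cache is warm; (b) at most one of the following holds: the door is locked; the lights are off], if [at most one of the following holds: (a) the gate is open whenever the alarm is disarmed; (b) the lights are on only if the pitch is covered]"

(A): This is ~(((W xor P) xor (~V -> ~G)) | (Q | ~K)).

W xor P = F xor F = F
~V = ~F = T
~G = ~F = T
~V -> ~G = T -> T = T
(W xor P) xor (~V -> ~G) = F xor T = T
~K = ~F = T
Q | ~K = F | T = T
((W xor P) xor (~V -> ~G)) | (Q | ~K) = T | T = T
~(((W xor P) xor (~V -> ~G)) | (Q | ~K)) = ~T = F
Thus (A) is false.

(B): Formalization: ((~V -> G) nand (W -> K)) -> (Q nor (P nand ~W))

~V = ~F = T
~V -> G = T -> F = F
W -> K = F -> F = T
(~V -> G) nand (W -> K) = F nand T = T
~W = ~F = T
P nand ~W = F nand T = T
Q nor (P nand ~W) = F nor T = F
((~V -> G) nand (W -> K)) -> (Q nor (P nand ~W)) = T -> F = F
So (B) is false.

(A) False / (B) False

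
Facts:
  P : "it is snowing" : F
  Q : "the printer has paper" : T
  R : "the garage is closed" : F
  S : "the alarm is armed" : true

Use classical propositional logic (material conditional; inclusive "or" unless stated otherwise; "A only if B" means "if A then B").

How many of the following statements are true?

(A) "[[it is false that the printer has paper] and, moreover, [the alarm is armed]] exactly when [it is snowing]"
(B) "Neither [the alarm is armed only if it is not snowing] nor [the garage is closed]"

1

(A): This is (~Q & S) <-> P.

~Q = ~T = F
~Q & S = F & T = F
(~Q & S) <-> P = F <-> F = T
Thus (A) is true.

(B): Parsed as (S -> ~P) nor R

~P = ~F = T
S -> ~P = T -> T = T
(S -> ~P) nor R = T nor F = F
So (B) is false.

Count: 1.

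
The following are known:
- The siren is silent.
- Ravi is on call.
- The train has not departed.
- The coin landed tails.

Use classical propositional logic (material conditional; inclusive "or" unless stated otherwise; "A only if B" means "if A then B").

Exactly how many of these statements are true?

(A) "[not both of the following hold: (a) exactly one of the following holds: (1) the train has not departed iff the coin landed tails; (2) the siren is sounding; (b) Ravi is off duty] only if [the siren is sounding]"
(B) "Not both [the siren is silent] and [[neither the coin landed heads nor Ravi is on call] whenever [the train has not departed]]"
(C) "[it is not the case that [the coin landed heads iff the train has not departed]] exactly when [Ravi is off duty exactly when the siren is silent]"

Let S = "the train has departed" (False), V = "the coin landed heads" (False), U = "the siren is sounding" (False), D = "Ravi is on call" (True).

(A): Parsed as (((not S iff not V) xor U) nand not D) -> U

not S = not False = True
not V = not False = True
not S iff not V = True iff True = True
(not S iff not V) xor U = True xor False = True
not D = not True = False
((not S iff not V) xor U) nand not D = True nand False = True
(((not S iff not V) xor U) nand not D) -> U = True -> False = False
Thus (A) is false.

(B): This is not U nand (not S -> (V nor D)).

not U = not False = True
not S = not False = True
V nor D = False nor True = False
not S -> (V nor D) = True -> False = False
not U nand (not S -> (V nor D)) = True nand False = True
Thus (B) is true.

(C): In symbols: not (V iff not S) iff (not D iff not U)

not S = not False = True
V iff not S = False iff True = False
not (V iff not S) = not False = True
not D = not True = False
not U = not False = True
not D iff not U = False iff True = False
not (V iff not S) iff (not D iff not U) = True iff False = False
Hence (C) is false.

Count: 1.

1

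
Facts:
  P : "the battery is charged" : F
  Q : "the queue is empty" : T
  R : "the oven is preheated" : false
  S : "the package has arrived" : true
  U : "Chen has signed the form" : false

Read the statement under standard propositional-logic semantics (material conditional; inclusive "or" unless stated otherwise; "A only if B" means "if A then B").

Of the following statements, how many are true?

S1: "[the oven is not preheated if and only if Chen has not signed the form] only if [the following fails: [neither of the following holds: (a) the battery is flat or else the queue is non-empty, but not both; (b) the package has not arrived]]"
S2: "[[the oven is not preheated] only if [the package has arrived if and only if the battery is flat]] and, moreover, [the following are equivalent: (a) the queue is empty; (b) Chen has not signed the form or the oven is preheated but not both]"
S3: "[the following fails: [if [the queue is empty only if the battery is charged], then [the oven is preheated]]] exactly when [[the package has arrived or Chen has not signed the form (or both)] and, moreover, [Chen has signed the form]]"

S1: This is (not R iff not U) -> not ((not P xor not Q) nor not S).

not R = not False = True
not U = not False = True
not R iff not U = True iff True = True
not P = not False = True
not Q = not True = False
not P xor not Q = True xor False = True
not S = not True = False
(not P xor not Q) nor not S = True nor False = False
not ((not P xor not Q) nor not S) = not False = True
(not R iff not U) -> not ((not P xor not Q) nor not S) = True -> True = True
Hence S1 is true.

S2: Formalization: (not R -> (S iff not P)) and (Q iff (not U xor R))

not R = not False = True
not P = not False = True
S iff not P = True iff True = True
not R -> (S iff not P) = True -> True = True
not U = not False = True
not U xor R = True xor False = True
Q iff (not U xor R) = True iff True = True
(not R -> (S iff not P)) and (Q iff (not U xor R)) = True and True = True
So S2 is true.

S3: In symbols: not ((Q -> P) -> R) iff ((S or not U) and U)

Q -> P = True -> False = False
(Q -> P) -> R = False -> False = True
not ((Q -> P) -> R) = not True = False
not U = not False = True
S or not U = True or True = True
(S or not U) and U = True and False = False
not ((Q -> P) -> R) iff ((S or not U) and U) = False iff False = True
Hence S3 is true.

3 of the 3 statements are true (S1, S2, S3).

3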